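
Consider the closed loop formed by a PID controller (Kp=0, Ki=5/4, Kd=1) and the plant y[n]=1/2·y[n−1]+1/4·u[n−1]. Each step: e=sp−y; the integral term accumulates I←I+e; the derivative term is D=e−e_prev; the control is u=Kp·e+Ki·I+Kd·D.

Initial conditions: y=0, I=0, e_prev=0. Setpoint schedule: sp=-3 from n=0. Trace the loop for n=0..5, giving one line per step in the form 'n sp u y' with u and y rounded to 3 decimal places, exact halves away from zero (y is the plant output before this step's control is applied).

0 -3 -6.750 0.000
1 -3 -3.703 -1.688
2 -3 -6.847 -1.770
3 -3 -6.606 -2.596
4 -3 -7.143 -2.950
5 -3 -6.860 -3.261

(exact arithmetic carried between steps; '≈' marks a value shown rounded to 6 d.p. or computed from one; I and e_prev carry over from the previous line; the table rounds u and y to 3 d.p., halves away from zero)
n=0: y=0, sp=-3, e=sp−y=-3; I=-3, D=e−e_prev=-3; u=0·(-3)+5/4·(-3)+1·(-3)=-6.75; next y=1/2·0+1/4·(-6.75)=-1.6875
n=1: y=-1.6875, sp=-3, e=sp−y=-1.3125; I=-4.3125, D=e−e_prev=1.6875; u=0·(-1.3125)+5/4·(-4.3125)+1·1.6875=-3.703125; next y=1/2·(-1.6875)+1/4·(-3.703125)≈-1.769531
n=2: y≈-1.769531, sp=-3, e=sp−y≈-1.230469; I≈-5.542969, D=e−e_prev≈0.082031; u=0·(-1.230469)+5/4·(-5.542969)+1·0.082031≈-6.846680; next y=1/2·(-1.769531)+1/4·(-6.846680)≈-2.596436
n=3: y≈-2.596436, sp=-3, e=sp−y≈-0.403564; I≈-5.946533, D=e−e_prev≈0.826904; u=0·(-0.403564)+5/4·(-5.946533)+1·0.826904≈-6.606262; next y=1/2·(-2.596436)+1/4·(-6.606262)≈-2.949783
n=4: y≈-2.949783, sp=-3, e=sp−y≈-0.050217; I≈-5.996750, D=e−e_prev≈0.353348; u=0·(-0.050217)+5/4·(-5.996750)+1·0.353348≈-7.142590; next y=1/2·(-2.949783)+1/4·(-7.142590)≈-3.260539
n=5: y≈-3.260539, sp=-3, e=sp−y≈0.260539; I≈-5.736211, D=e−e_prev≈0.310756; u=0·0.260539+5/4·(-5.736211)+1·0.310756≈-6.859508; next y=1/2·(-3.260539)+1/4·(-6.859508)≈-3.345146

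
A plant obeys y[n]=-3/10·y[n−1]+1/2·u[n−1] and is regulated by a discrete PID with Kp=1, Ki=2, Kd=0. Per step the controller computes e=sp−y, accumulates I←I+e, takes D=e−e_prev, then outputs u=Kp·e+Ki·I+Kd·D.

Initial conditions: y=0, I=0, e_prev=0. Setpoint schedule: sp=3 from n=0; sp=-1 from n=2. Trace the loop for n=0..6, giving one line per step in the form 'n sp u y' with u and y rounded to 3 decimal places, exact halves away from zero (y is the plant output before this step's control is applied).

(exact arithmetic carried between steps; '≈' marks a value shown rounded to 6 d.p. or computed from one; I and e_prev carry over from the previous line; the table rounds u and y to 3 d.p., halves away from zero)
n=0: y=0, sp=3, e=sp−y=3; I=3, D=e−e_prev=3; u=1·3+2·3+0·3=9; next y=-3/10·0+1/2·9=4.5
n=1: y=4.5, sp=3, e=sp−y=-1.5; I=1.5, D=e−e_prev=-4.5; u=1·(-1.5)+2·1.5+0·(-4.5)=1.5; next y=-3/10·4.5+1/2·1.5=-0.6
n=2: y=-0.6, sp=-1, e=sp−y=-0.4; I=1.1, D=e−e_prev=1.1; u=1·(-0.4)+2·1.1+0·1.1=1.8; next y=-3/10·(-0.6)+1/2·1.8=1.08
n=3: y=1.08, sp=-1, e=sp−y=-2.08; I=-0.98, D=e−e_prev=-1.68; u=1·(-2.08)+2·(-0.98)+0·(-1.68)=-4.04; next y=-3/10·1.08+1/2·(-4.04)=-2.344
n=4: y=-2.344, sp=-1, e=sp−y=1.344; I=0.364, D=e−e_prev=3.424; u=1·1.344+2·0.364+0·3.424=2.072; next y=-3/10·(-2.344)+1/2·2.072=1.7392
n=5: y=1.7392, sp=-1, e=sp−y=-2.7392; I=-2.3752, D=e−e_prev=-4.0832; u=1·(-2.7392)+2·(-2.3752)+0·(-4.0832)=-7.4896; next y=-3/10·1.7392+1/2·(-7.4896)=-4.26656
n=6: y=-4.26656, sp=-1, e=sp−y=3.26656; I=0.89136, D=e−e_prev=6.00576; u=1·3.26656+2·0.89136+0·6.00576=5.04928; next y=-3/10·(-4.26656)+1/2·5.04928=3.804608

0 3 9.000 0.000
1 3 1.500 4.500
2 -1 1.800 -0.600
3 -1 -4.040 1.080
4 -1 2.072 -2.344
5 -1 -7.490 1.739
6 -1 5.049 -4.267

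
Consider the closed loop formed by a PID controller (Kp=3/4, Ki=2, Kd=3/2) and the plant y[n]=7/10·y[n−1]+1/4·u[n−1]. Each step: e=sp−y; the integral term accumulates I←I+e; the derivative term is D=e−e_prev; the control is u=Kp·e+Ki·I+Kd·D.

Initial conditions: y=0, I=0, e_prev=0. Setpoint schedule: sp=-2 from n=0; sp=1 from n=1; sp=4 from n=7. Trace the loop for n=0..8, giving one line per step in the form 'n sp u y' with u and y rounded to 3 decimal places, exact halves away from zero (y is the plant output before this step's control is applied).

0 -2 -8.500 0.000
1 1 12.281 -2.125
2 1 -4.914 1.583
3 1 6.721 -0.121
4 1 -0.888 1.596
5 1 3.473 0.895
6 1 0.083 1.495
7 4 14.561 1.067
8 4 1.175 4.387

(exact arithmetic carried between steps; '≈' marks a value shown rounded to 6 d.p. or computed from one; I and e_prev carry over from the previous line; the table rounds u and y to 3 d.p., halves away from zero)
n=0: y=0, sp=-2, e=sp−y=-2; I=-2, D=e−e_prev=-2; u=3/4·(-2)+2·(-2)+3/2·(-2)=-8.5; next y=7/10·0+1/4·(-8.5)=-2.125
n=1: y=-2.125, sp=1, e=sp−y=3.125; I=1.125, D=e−e_prev=5.125; u=3/4·3.125+2·1.125+3/2·5.125=12.28125; next y=7/10·(-2.125)+1/4·12.28125≈1.582813
n=2: y≈1.582813, sp=1, e=sp−y≈-0.582813; I≈0.542188, D=e−e_prev≈-3.707813; u=3/4·(-0.582813)+2·0.542188+3/2·(-3.707813)≈-4.914453; next y=7/10·1.582813+1/4·(-4.914453)≈-0.120645
n=3: y≈-0.120645, sp=1, e=sp−y≈1.120645; I≈1.662832, D=e−e_prev≈1.703457; u=3/4·1.120645+2·1.662832+3/2·1.703457≈6.721333; next y=7/10·(-0.120645)+1/4·6.721333≈1.595882
n=4: y≈1.595882, sp=1, e=sp−y≈-0.595882; I≈1.066950, D=e−e_prev≈-1.716527; u=3/4·(-0.595882)+2·1.066950+3/2·(-1.716527)≈-0.887802; next y=7/10·1.595882+1/4·(-0.887802)≈0.895167
n=5: y≈0.895167, sp=1, e=sp−y≈0.104833; I≈1.171783, D=e−e_prev≈0.700715; u=3/4·0.104833+2·1.171783+3/2·0.700715≈3.473263; next y=7/10·0.895167+1/4·3.473263≈1.494933
n=6: y≈1.494933, sp=1, e=sp−y≈-0.494933; I≈0.676850, D=e−e_prev≈-0.599766; u=3/4·(-0.494933)+2·0.676850+3/2·(-0.599766)≈0.082852; next y=7/10·1.494933+1/4·0.082852≈1.067166
n=7: y≈1.067166, sp=4, e=sp−y≈2.932834; I≈3.609684, D=e−e_prev≈3.427767; u=3/4·2.932834+2·3.609684+3/2·3.427767≈14.560644; next y=7/10·1.067166+1/4·14.560644≈4.387177
n=8: y≈4.387177, sp=4, e=sp−y≈-0.387177; I≈3.222507, D=e−e_prev≈-3.320011; u=3/4·(-0.387177)+2·3.222507+3/2·(-3.320011)≈1.174614; next y=7/10·4.387177+1/4·1.174614≈3.364678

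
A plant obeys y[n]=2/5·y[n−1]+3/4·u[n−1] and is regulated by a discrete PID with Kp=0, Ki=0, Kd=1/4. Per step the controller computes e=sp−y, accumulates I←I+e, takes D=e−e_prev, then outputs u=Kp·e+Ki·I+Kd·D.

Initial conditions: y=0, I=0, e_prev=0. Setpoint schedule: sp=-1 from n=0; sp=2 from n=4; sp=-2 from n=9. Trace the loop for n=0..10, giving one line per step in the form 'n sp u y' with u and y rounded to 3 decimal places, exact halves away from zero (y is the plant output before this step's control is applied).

(exact arithmetic carried between steps; '≈' marks a value shown rounded to 6 d.p. or computed from one; I and e_prev carry over from the previous line; the table rounds u and y to 3 d.p., halves away from zero)
n=0: y=0, sp=-1, e=sp−y=-1; I=-1, D=e−e_prev=-1; u=0·(-1)+0·(-1)+1/4·(-1)=-0.25; next y=2/5·0+3/4·(-0.25)=-0.1875
n=1: y=-0.1875, sp=-1, e=sp−y=-0.8125; I=-1.8125, D=e−e_prev=0.1875; u=0·(-0.8125)+0·(-1.8125)+1/4·0.1875=0.046875; next y=2/5·(-0.1875)+3/4·0.046875≈-0.039844
n=2: y≈-0.039844, sp=-1, e=sp−y≈-0.960156; I≈-2.772656, D=e−e_prev≈-0.147656; u=0·(-0.960156)+0·(-2.772656)+1/4·(-0.147656)≈-0.036914; next y=2/5·(-0.039844)+3/4·(-0.036914)≈-0.043623
n=3: y≈-0.043623, sp=-1, e=sp−y≈-0.956377; I≈-3.729033, D=e−e_prev≈0.003779; u=0·(-0.956377)+0·(-3.729033)+1/4·0.003779≈0.000945; next y=2/5·(-0.043623)+3/4·0.000945≈-0.016741
n=4: y≈-0.016741, sp=2, e=sp−y≈2.016741; I≈-1.712293, D=e−e_prev≈2.973118; u=0·2.016741+0·(-1.712293)+1/4·2.973118≈0.743279; next y=2/5·(-0.016741)+3/4·0.743279≈0.550763
n=5: y≈0.550763, sp=2, e=sp−y≈1.449237; I≈-0.263056, D=e−e_prev≈-0.567504; u=0·1.449237+0·(-0.263056)+1/4·(-0.567504)≈-0.141876; next y=2/5·0.550763+3/4·(-0.141876)≈0.113898
n=6: y≈0.113898, sp=2, e=sp−y≈1.886102; I≈1.623046, D=e−e_prev≈0.436865; u=0·1.886102+0·1.623046+1/4·0.436865≈0.109216; next y=2/5·0.113898+3/4·0.109216≈0.127472
n=7: y≈0.127472, sp=2, e=sp−y≈1.872528; I≈3.495574, D=e−e_prev≈-0.013573; u=0·1.872528+0·3.495574+1/4·(-0.013573)≈-0.003393; next y=2/5·0.127472+3/4·(-0.003393)≈0.048444
n=8: y≈0.048444, sp=2, e=sp−y≈1.951556; I≈5.447131, D=e−e_prev≈0.079028; u=0·1.951556+0·5.447131+1/4·0.079028≈0.019757; next y=2/5·0.048444+3/4·0.019757≈0.034195
n=9: y≈0.034195, sp=-2, e=sp−y≈-2.034195; I≈3.412935, D=e−e_prev≈-3.985752; u=0·(-2.034195)+0·3.412935+1/4·(-3.985752)≈-0.996438; next y=2/5·0.034195+3/4·(-0.996438)≈-0.733650
n=10: y≈-0.733650, sp=-2, e=sp−y≈-1.266350; I≈2.146586, D=e−e_prev≈0.767846; u=0·(-1.266350)+0·2.146586+1/4·0.767846≈0.191961; next y=2/5·(-0.733650)+3/4·0.191961≈-0.149489

0 -1 -0.250 0.000
1 -1 0.047 -0.188
2 -1 -0.037 -0.040
3 -1 0.001 -0.044
4 2 0.743 -0.017
5 2 -0.142 0.551
6 2 0.109 0.114
7 2 -0.003 0.127
8 2 0.020 0.048
9 -2 -0.996 0.034
10 -2 0.192 -0.734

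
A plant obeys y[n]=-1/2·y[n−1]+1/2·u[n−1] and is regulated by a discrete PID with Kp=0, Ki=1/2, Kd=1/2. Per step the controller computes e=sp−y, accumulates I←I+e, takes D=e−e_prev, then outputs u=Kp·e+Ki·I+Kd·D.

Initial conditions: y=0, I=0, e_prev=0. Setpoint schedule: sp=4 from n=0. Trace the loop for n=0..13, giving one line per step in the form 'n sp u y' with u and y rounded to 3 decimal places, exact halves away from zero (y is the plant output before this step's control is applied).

(exact arithmetic carried between steps; '≈' marks a value shown rounded to 6 d.p. or computed from one; I and e_prev carry over from the previous line; the table rounds u and y to 3 d.p., halves away from zero)
n=0: y=0, sp=4, e=sp−y=4; I=4, D=e−e_prev=4; u=0·4+1/2·4+1/2·4=4; next y=-1/2·0+1/2·4=2
n=1: y=2, sp=4, e=sp−y=2; I=6, D=e−e_prev=-2; u=0·2+1/2·6+1/2·(-2)=2; next y=-1/2·2+1/2·2=0
n=2: y=0, sp=4, e=sp−y=4; I=10, D=e−e_prev=2; u=0·4+1/2·10+1/2·2=6; next y=-1/2·0+1/2·6=3
n=3: y=3, sp=4, e=sp−y=1; I=11, D=e−e_prev=-3; u=0·1+1/2·11+1/2·(-3)=4; next y=-1/2·3+1/2·4=0.5
n=4: y=0.5, sp=4, e=sp−y=3.5; I=14.5, D=e−e_prev=2.5; u=0·3.5+1/2·14.5+1/2·2.5=8.5; next y=-1/2·0.5+1/2·8.5=4
n=5: y=4, sp=4, e=sp−y=0; I=14.5, D=e−e_prev=-3.5; u=0·0+1/2·14.5+1/2·(-3.5)=5.5; next y=-1/2·4+1/2·5.5=0.75
n=6: y=0.75, sp=4, e=sp−y=3.25; I=17.75, D=e−e_prev=3.25; u=0·3.25+1/2·17.75+1/2·3.25=10.5; next y=-1/2·0.75+1/2·10.5=4.875
n=7: y=4.875, sp=4, e=sp−y=-0.875; I=16.875, D=e−e_prev=-4.125; u=0·(-0.875)+1/2·16.875+1/2·(-4.125)=6.375; next y=-1/2·4.875+1/2·6.375=0.75
n=8: y=0.75, sp=4, e=sp−y=3.25; I=20.125, D=e−e_prev=4.125; u=0·3.25+1/2·20.125+1/2·4.125=12.125; next y=-1/2·0.75+1/2·12.125=5.6875
n=9: y=5.6875, sp=4, e=sp−y=-1.6875; I=18.4375, D=e−e_prev=-4.9375; u=0·(-1.6875)+1/2·18.4375+1/2·(-4.9375)=6.75; next y=-1/2·5.6875+1/2·6.75=0.53125
n=10: y=0.53125, sp=4, e=sp−y=3.46875; I=21.90625, D=e−e_prev=5.15625; u=0·3.46875+1/2·21.90625+1/2·5.15625=13.53125; next y=-1/2·0.53125+1/2·13.53125=6.5
n=11: y=6.5, sp=4, e=sp−y=-2.5; I=19.40625, D=e−e_prev=-5.96875; u=0·(-2.5)+1/2·19.40625+1/2·(-5.96875)=6.71875; next y=-1/2·6.5+1/2·6.71875=0.109375
n=12: y=0.109375, sp=4, e=sp−y=3.890625; I=23.296875, D=e−e_prev=6.390625; u=0·3.890625+1/2·23.296875+1/2·6.390625=14.84375; next y=-1/2·0.109375+1/2·14.84375≈7.367188
n=13: y≈7.367188, sp=4, e=sp−y≈-3.367188; I≈19.929688, D=e−e_prev≈-7.257813; u=0·(-3.367188)+1/2·19.929688+1/2·(-7.257813)≈6.335938; next y=-1/2·7.367188+1/2·6.335938≈-0.515625

0 4 4.000 0.000
1 4 2.000 2.000
2 4 6.000 0.000
3 4 4.000 3.000
4 4 8.500 0.500
5 4 5.500 4.000
6 4 10.500 0.750
7 4 6.375 4.875
8 4 12.125 0.750
9 4 6.750 5.688
10 4 13.531 0.531
11 4 6.719 6.500
12 4 14.844 0.109
13 4 6.336 7.367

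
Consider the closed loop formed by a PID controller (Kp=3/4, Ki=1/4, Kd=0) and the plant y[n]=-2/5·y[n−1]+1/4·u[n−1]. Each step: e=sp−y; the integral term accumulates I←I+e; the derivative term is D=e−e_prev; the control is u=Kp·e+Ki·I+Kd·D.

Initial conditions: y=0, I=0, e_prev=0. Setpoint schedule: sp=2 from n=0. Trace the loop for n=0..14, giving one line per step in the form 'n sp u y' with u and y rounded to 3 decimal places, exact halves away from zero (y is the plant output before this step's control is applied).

(exact arithmetic carried between steps; '≈' marks a value shown rounded to 6 d.p. or computed from one; I and e_prev carry over from the previous line; the table rounds u and y to 3 d.p., halves away from zero)
n=0: y=0, sp=2, e=sp−y=2; I=2, D=e−e_prev=2; u=3/4·2+1/4·2+0·2=2; next y=-2/5·0+1/4·2=0.5
n=1: y=0.5, sp=2, e=sp−y=1.5; I=3.5, D=e−e_prev=-0.5; u=3/4·1.5+1/4·3.5+0·(-0.5)=2; next y=-2/5·0.5+1/4·2=0.3
n=2: y=0.3, sp=2, e=sp−y=1.7; I=5.2, D=e−e_prev=0.2; u=3/4·1.7+1/4·5.2+0·0.2=2.575; next y=-2/5·0.3+1/4·2.575=0.52375
n=3: y=0.52375, sp=2, e=sp−y=1.47625; I=6.67625, D=e−e_prev=-0.22375; u=3/4·1.47625+1/4·6.67625+0·(-0.22375)=2.77625; next y=-2/5·0.52375+1/4·2.77625≈0.484563
n=4: y≈0.484563, sp=2, e=sp−y≈1.515438; I≈8.191688, D=e−e_prev≈0.039188; u=3/4·1.515438+1/4·8.191688+0·0.039188≈3.1845; next y=-2/5·0.484563+1/4·3.1845≈0.6023
n=5: y=0.6023, sp=2, e=sp−y=1.3977; I≈9.589388, D=e−e_prev≈-0.117738; u=3/4·1.3977+1/4·9.589388+0·(-0.117738)≈3.445622; next y=-2/5·0.6023+1/4·3.445622≈0.620485
n=6: y≈0.620485, sp=2, e=sp−y≈1.379515; I≈10.968902, D=e−e_prev≈-0.018185; u=3/4·1.379515+1/4·10.968902+0·(-0.018185)≈3.776861; next y=-2/5·0.620485+1/4·3.776861≈0.696021
n=7: y≈0.696021, sp=2, e=sp−y≈1.303979; I≈12.272881, D=e−e_prev≈-0.075536; u=3/4·1.303979+1/4·12.272881+0·(-0.075536)≈4.046204; next y=-2/5·0.696021+1/4·4.046204≈0.733143
n=8: y≈0.733143, sp=2, e=sp−y≈1.266857; I≈13.539738, D=e−e_prev≈-0.037121; u=3/4·1.266857+1/4·13.539738+0·(-0.037121)≈4.335078; next y=-2/5·0.733143+1/4·4.335078≈0.790512
n=9: y≈0.790512, sp=2, e=sp−y≈1.209488; I≈14.749226, D=e−e_prev≈-0.057370; u=3/4·1.209488+1/4·14.749226+0·(-0.057370)≈4.594422; next y=-2/5·0.790512+1/4·4.594422≈0.832401
n=10: y≈0.832401, sp=2, e=sp−y≈1.167599; I≈15.916825, D=e−e_prev≈-0.041888; u=3/4·1.167599+1/4·15.916825+0·(-0.041888)≈4.854906; next y=-2/5·0.832401+1/4·4.854906≈0.880766
n=11: y≈0.880766, sp=2, e=sp−y≈1.119234; I≈17.036059, D=e−e_prev≈-0.048366; u=3/4·1.119234+1/4·17.036059+0·(-0.048366)≈5.098440; next y=-2/5·0.880766+1/4·5.098440≈0.922304
n=12: y≈0.922304, sp=2, e=sp−y≈1.077696; I≈18.113756, D=e−e_prev≈-0.041537; u=3/4·1.077696+1/4·18.113756+0·(-0.041537)≈5.336711; next y=-2/5·0.922304+1/4·5.336711≈0.965256
n=13: y≈0.965256, sp=2, e=sp−y≈1.034744; I≈19.148499, D=e−e_prev≈-0.042953; u=3/4·1.034744+1/4·19.148499+0·(-0.042953)≈5.563182; next y=-2/5·0.965256+1/4·5.563182≈1.004693
n=14: y≈1.004693, sp=2, e=sp−y≈0.995307; I≈20.143806, D=e−e_prev≈-0.039437; u=3/4·0.995307+1/4·20.143806+0·(-0.039437)≈5.782432; next y=-2/5·1.004693+1/4·5.782432≈1.043731

0 2 2.000 0.000
1 2 2.000 0.500
2 2 2.575 0.300
3 2 2.776 0.524
4 2 3.185 0.485
5 2 3.446 0.602
6 2 3.777 0.620
7 2 4.046 0.696
8 2 4.335 0.733
9 2 4.594 0.791
10 2 4.855 0.832
11 2 5.098 0.881
12 2 5.337 0.922
13 2 5.563 0.965
14 2 5.782 1.005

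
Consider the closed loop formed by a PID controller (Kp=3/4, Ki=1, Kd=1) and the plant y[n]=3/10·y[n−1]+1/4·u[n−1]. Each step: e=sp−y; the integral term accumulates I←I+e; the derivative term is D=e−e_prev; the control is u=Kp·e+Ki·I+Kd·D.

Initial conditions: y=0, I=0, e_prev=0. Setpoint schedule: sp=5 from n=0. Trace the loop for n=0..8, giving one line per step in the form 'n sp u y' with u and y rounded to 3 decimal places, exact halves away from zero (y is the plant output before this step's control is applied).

(exact arithmetic carried between steps; '≈' marks a value shown rounded to 6 d.p. or computed from one; I and e_prev carry over from the previous line; the table rounds u and y to 3 d.p., halves away from zero)
n=0: y=0, sp=5, e=sp−y=5; I=5, D=e−e_prev=5; u=3/4·5+1·5+1·5=13.75; next y=3/10·0+1/4·13.75=3.4375
n=1: y=3.4375, sp=5, e=sp−y=1.5625; I=6.5625, D=e−e_prev=-3.4375; u=3/4·1.5625+1·6.5625+1·(-3.4375)=4.296875; next y=3/10·3.4375+1/4·4.296875≈2.105469
n=2: y≈2.105469, sp=5, e=sp−y≈2.894531; I≈9.457031, D=e−e_prev≈1.332031; u=3/4·2.894531+1·9.457031+1·1.332031≈12.959961; next y=3/10·2.105469+1/4·12.959961≈3.871631
n=3: y≈3.871631, sp=5, e=sp−y≈1.128369; I≈10.585400, D=e−e_prev≈-1.766162; u=3/4·1.128369+1·10.585400+1·(-1.766162)≈9.665515; next y=3/10·3.871631+1/4·9.665515≈3.577868
n=4: y≈3.577868, sp=5, e=sp−y≈1.422132; I≈12.007532, D=e−e_prev≈0.293763; u=3/4·1.422132+1·12.007532+1·0.293763≈13.367894; next y=3/10·3.577868+1/4·13.367894≈4.415334
n=5: y≈4.415334, sp=5, e=sp−y≈0.584666; I≈12.592198, D=e−e_prev≈-0.837466; u=3/4·0.584666+1·12.592198+1·(-0.837466)≈12.193232; next y=3/10·4.415334+1/4·12.193232≈4.372908
n=6: y≈4.372908, sp=5, e=sp−y≈0.627092; I≈13.219290, D=e−e_prev≈0.042426; u=3/4·0.627092+1·13.219290+1·0.042426≈13.732035; next y=3/10·4.372908+1/4·13.732035≈4.744881
n=7: y≈4.744881, sp=5, e=sp−y≈0.255119; I≈13.474409, D=e−e_prev≈-0.371973; u=3/4·0.255119+1·13.474409+1·(-0.371973)≈13.293775; next y=3/10·4.744881+1/4·13.293775≈4.746908
n=8: y≈4.746908, sp=5, e=sp−y≈0.253092; I≈13.727501, D=e−e_prev≈-0.002027; u=3/4·0.253092+1·13.727501+1·(-0.002027)≈13.915293; next y=3/10·4.746908+1/4·13.915293≈4.902896

0 5 13.750 0.000
1 5 4.297 3.438
2 5 12.960 2.105
3 5 9.666 3.872
4 5 13.368 3.578
5 5 12.193 4.415
6 5 13.732 4.373
7 5 13.294 4.745
8 5 13.915 4.747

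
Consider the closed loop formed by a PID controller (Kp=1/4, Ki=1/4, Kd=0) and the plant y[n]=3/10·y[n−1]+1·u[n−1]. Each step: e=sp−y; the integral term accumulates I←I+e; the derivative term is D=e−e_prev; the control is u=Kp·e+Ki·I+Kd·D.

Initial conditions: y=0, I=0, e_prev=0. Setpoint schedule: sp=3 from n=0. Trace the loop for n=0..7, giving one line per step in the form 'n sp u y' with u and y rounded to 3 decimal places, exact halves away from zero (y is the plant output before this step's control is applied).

0 3 1.500 0.000
1 3 1.500 1.500
2 3 1.650 1.950
3 3 1.770 2.235
4 3 1.859 2.441
5 3 1.923 2.591
6 3 1.971 2.700
7 3 2.005 2.781

(exact arithmetic carried between steps; '≈' marks a value shown rounded to 6 d.p. or computed from one; I and e_prev carry over from the previous line; the table rounds u and y to 3 d.p., halves away from zero)
n=0: y=0, sp=3, e=sp−y=3; I=3, D=e−e_prev=3; u=1/4·3+1/4·3+0·3=1.5; next y=3/10·0+1·1.5=1.5
n=1: y=1.5, sp=3, e=sp−y=1.5; I=4.5, D=e−e_prev=-1.5; u=1/4·1.5+1/4·4.5+0·(-1.5)=1.5; next y=3/10·1.5+1·1.5=1.95
n=2: y=1.95, sp=3, e=sp−y=1.05; I=5.55, D=e−e_prev=-0.45; u=1/4·1.05+1/4·5.55+0·(-0.45)=1.65; next y=3/10·1.95+1·1.65=2.235
n=3: y=2.235, sp=3, e=sp−y=0.765; I=6.315, D=e−e_prev=-0.285; u=1/4·0.765+1/4·6.315+0·(-0.285)=1.77; next y=3/10·2.235+1·1.77=2.4405
n=4: y=2.4405, sp=3, e=sp−y=0.5595; I=6.8745, D=e−e_prev=-0.2055; u=1/4·0.5595+1/4·6.8745+0·(-0.2055)=1.8585; next y=3/10·2.4405+1·1.8585=2.59065
n=5: y=2.59065, sp=3, e=sp−y=0.40935; I=7.28385, D=e−e_prev=-0.15015; u=1/4·0.40935+1/4·7.28385+0·(-0.15015)=1.9233; next y=3/10·2.59065+1·1.9233=2.700495
n=6: y=2.700495, sp=3, e=sp−y=0.299505; I=7.583355, D=e−e_prev=-0.109845; u=1/4·0.299505+1/4·7.583355+0·(-0.109845)=1.970715; next y=3/10·2.700495+1·1.970715≈2.780864
n=7: y≈2.780864, sp=3, e=sp−y≈0.219137; I≈7.802492, D=e−e_prev≈-0.080369; u=1/4·0.219137+1/4·7.802492+0·(-0.080369)≈2.005407; next y=3/10·2.780864+1·2.005407≈2.839666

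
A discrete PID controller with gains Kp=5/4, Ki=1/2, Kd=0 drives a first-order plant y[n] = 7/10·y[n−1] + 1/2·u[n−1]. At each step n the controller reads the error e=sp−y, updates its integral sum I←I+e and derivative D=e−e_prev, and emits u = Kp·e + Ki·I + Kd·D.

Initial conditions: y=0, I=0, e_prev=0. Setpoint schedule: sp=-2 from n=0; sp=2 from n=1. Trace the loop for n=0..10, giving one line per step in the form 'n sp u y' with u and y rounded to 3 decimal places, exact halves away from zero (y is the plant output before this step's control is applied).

(exact arithmetic carried between steps; '≈' marks a value shown rounded to 6 d.p. or computed from one; I and e_prev carry over from the previous line; the table rounds u and y to 3 d.p., halves away from zero)
n=0: y=0, sp=-2, e=sp−y=-2; I=-2, D=e−e_prev=-2; u=5/4·(-2)+1/2·(-2)+0·(-2)=-3.5; next y=7/10·0+1/2·(-3.5)=-1.75
n=1: y=-1.75, sp=2, e=sp−y=3.75; I=1.75, D=e−e_prev=5.75; u=5/4·3.75+1/2·1.75+0·5.75=5.5625; next y=7/10·(-1.75)+1/2·5.5625=1.55625
n=2: y=1.55625, sp=2, e=sp−y=0.44375; I=2.19375, D=e−e_prev=-3.30625; u=5/4·0.44375+1/2·2.19375+0·(-3.30625)≈1.651563; next y=7/10·1.55625+1/2·1.651563≈1.915156
n=3: y≈1.915156, sp=2, e=sp−y≈0.084844; I≈2.278594, D=e−e_prev≈-0.358906; u=5/4·0.084844+1/2·2.278594+0·(-0.358906)≈1.245352; next y=7/10·1.915156+1/2·1.245352≈1.963285
n=4: y≈1.963285, sp=2, e=sp−y≈0.036715; I≈2.315309, D=e−e_prev≈-0.048129; u=5/4·0.036715+1/2·2.315309+0·(-0.048129)≈1.203548; next y=7/10·1.963285+1/2·1.203548≈1.976074
n=5: y≈1.976074, sp=2, e=sp−y≈0.023926; I≈2.339235, D=e−e_prev≈-0.012788; u=5/4·0.023926+1/2·2.339235+0·(-0.012788)≈1.199526; next y=7/10·1.976074+1/2·1.199526≈1.983014
n=6: y≈1.983014, sp=2, e=sp−y≈0.016986; I≈2.356221, D=e−e_prev≈-0.006941; u=5/4·0.016986+1/2·2.356221+0·(-0.006941)≈1.199343; next y=7/10·1.983014+1/2·1.199343≈1.987781
n=7: y≈1.987781, sp=2, e=sp−y≈0.012219; I≈2.368440, D=e−e_prev≈-0.004767; u=5/4·0.012219+1/2·2.368440+0·(-0.004767)≈1.199493; next y=7/10·1.987781+1/2·1.199493≈1.991193
n=8: y≈1.991193, sp=2, e=sp−y≈0.008807; I≈2.377246, D=e−e_prev≈-0.003412; u=5/4·0.008807+1/2·2.377246+0·(-0.003412)≈1.199631; next y=7/10·1.991193+1/2·1.199631≈1.993651
n=9: y≈1.993651, sp=2, e=sp−y≈0.006349; I≈2.383595, D=e−e_prev≈-0.002458; u=5/4·0.006349+1/2·2.383595+0·(-0.002458)≈1.199734; next y=7/10·1.993651+1/2·1.199734≈1.995423
n=10: y≈1.995423, sp=2, e=sp−y≈0.004577; I≈2.388172, D=e−e_prev≈-0.001772; u=5/4·0.004577+1/2·2.388172+0·(-0.001772)≈1.199808; next y=7/10·1.995423+1/2·1.199808≈1.996700

0 -2 -3.500 0.000
1 2 5.563 -1.750
2 2 1.652 1.556
3 2 1.245 1.915
4 2 1.204 1.963
5 2 1.200 1.976
6 2 1.199 1.983
7 2 1.199 1.988
8 2 1.200 1.991
9 2 1.200 1.994
10 2 1.200 1.995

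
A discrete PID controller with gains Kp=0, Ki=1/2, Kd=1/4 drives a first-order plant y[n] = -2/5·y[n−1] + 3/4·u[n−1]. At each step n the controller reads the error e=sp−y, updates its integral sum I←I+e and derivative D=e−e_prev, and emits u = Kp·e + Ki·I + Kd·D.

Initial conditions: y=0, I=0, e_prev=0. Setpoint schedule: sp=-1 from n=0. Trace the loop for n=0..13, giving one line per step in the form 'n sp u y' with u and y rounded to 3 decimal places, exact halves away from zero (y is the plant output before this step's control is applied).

(exact arithmetic carried between steps; '≈' marks a value shown rounded to 6 d.p. or computed from one; I and e_prev carry over from the previous line; the table rounds u and y to 3 d.p., halves away from zero)
n=0: y=0, sp=-1, e=sp−y=-1; I=-1, D=e−e_prev=-1; u=0·(-1)+1/2·(-1)+1/4·(-1)=-0.75; next y=-2/5·0+3/4·(-0.75)=-0.5625
n=1: y=-0.5625, sp=-1, e=sp−y=-0.4375; I=-1.4375, D=e−e_prev=0.5625; u=0·(-0.4375)+1/2·(-1.4375)+1/4·0.5625=-0.578125; next y=-2/5·(-0.5625)+3/4·(-0.578125)≈-0.208594
n=2: y≈-0.208594, sp=-1, e=sp−y≈-0.791406; I≈-2.228906, D=e−e_prev≈-0.353906; u=0·(-0.791406)+1/2·(-2.228906)+1/4·(-0.353906)≈-1.202930; next y=-2/5·(-0.208594)+3/4·(-1.202930)≈-0.818760
n=3: y≈-0.818760, sp=-1, e=sp−y≈-0.181240; I≈-2.410146, D=e−e_prev≈0.610166; u=0·(-0.181240)+1/2·(-2.410146)+1/4·0.610166≈-1.052532; next y=-2/5·(-0.818760)+3/4·(-1.052532)≈-0.461895
n=4: y≈-0.461895, sp=-1, e=sp−y≈-0.538105; I≈-2.948252, D=e−e_prev≈-0.356865; u=0·(-0.538105)+1/2·(-2.948252)+1/4·(-0.356865)≈-1.563342; next y=-2/5·(-0.461895)+3/4·(-1.563342)≈-0.987749
n=5: y≈-0.987749, sp=-1, e=sp−y≈-0.012251; I≈-2.960503, D=e−e_prev≈0.525854; u=0·(-0.012251)+1/2·(-2.960503)+1/4·0.525854≈-1.348788; next y=-2/5·(-0.987749)+3/4·(-1.348788)≈-0.616492
n=6: y≈-0.616492, sp=-1, e=sp−y≈-0.383508; I≈-3.344011, D=e−e_prev≈-0.371257; u=0·(-0.383508)+1/2·(-3.344011)+1/4·(-0.371257)≈-1.764820; next y=-2/5·(-0.616492)+3/4·(-1.764820)≈-1.077018
n=7: y≈-1.077018, sp=-1, e=sp−y≈0.077018; I≈-3.266993, D=e−e_prev≈0.460527; u=0·0.077018+1/2·(-3.266993)+1/4·0.460527≈-1.518365; next y=-2/5·(-1.077018)+3/4·(-1.518365)≈-0.707966
n=8: y≈-0.707966, sp=-1, e=sp−y≈-0.292034; I≈-3.559027, D=e−e_prev≈-0.369052; u=0·(-0.292034)+1/2·(-3.559027)+1/4·(-0.369052)≈-1.871776; next y=-2/5·(-0.707966)+3/4·(-1.871776)≈-1.120646
n=9: y≈-1.120646, sp=-1, e=sp−y≈0.120646; I≈-3.438381, D=e−e_prev≈0.412679; u=0·0.120646+1/2·(-3.438381)+1/4·0.412679≈-1.616021; next y=-2/5·(-1.120646)+3/4·(-1.616021)≈-0.763757
n=10: y≈-0.763757, sp=-1, e=sp−y≈-0.236243; I≈-3.674624, D=e−e_prev≈-0.356888; u=0·(-0.236243)+1/2·(-3.674624)+1/4·(-0.356888)≈-1.926534; next y=-2/5·(-0.763757)+3/4·(-1.926534)≈-1.139398
n=11: y≈-1.139398, sp=-1, e=sp−y≈0.139398; I≈-3.535226, D=e−e_prev≈0.375640; u=0·0.139398+1/2·(-3.535226)+1/4·0.375640≈-1.673703; next y=-2/5·(-1.139398)+3/4·(-1.673703)≈-0.799518
n=12: y≈-0.799518, sp=-1, e=sp−y≈-0.200482; I≈-3.735708, D=e−e_prev≈-0.339879; u=0·(-0.200482)+1/2·(-3.735708)+1/4·(-0.339879)≈-1.952824; next y=-2/5·(-0.799518)+3/4·(-1.952824)≈-1.144811
n=13: y≈-1.144811, sp=-1, e=sp−y≈0.144811; I≈-3.590897, D=e−e_prev≈0.345292; u=0·0.144811+1/2·(-3.590897)+1/4·0.345292≈-1.709126; next y=-2/5·(-1.144811)+3/4·(-1.709126)≈-0.823920

0 -1 -0.750 0.000
1 -1 -0.578 -0.563
2 -1 -1.203 -0.209
3 -1 -1.053 -0.819
4 -1 -1.563 -0.462
5 -1 -1.349 -0.988
6 -1 -1.765 -0.616
7 -1 -1.518 -1.077
8 -1 -1.872 -0.708
9 -1 -1.616 -1.121
10 -1 -1.927 -0.764
11 -1 -1.674 -1.139
12 -1 -1.953 -0.800
13 -1 -1.709 -1.145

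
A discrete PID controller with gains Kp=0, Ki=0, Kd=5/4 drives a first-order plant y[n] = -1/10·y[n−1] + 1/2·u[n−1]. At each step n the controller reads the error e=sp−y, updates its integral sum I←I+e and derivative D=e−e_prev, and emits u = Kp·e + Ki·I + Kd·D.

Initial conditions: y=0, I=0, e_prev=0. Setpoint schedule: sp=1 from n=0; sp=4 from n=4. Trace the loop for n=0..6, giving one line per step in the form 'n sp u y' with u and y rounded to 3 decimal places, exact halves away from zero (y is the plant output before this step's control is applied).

(exact arithmetic carried between steps; '≈' marks a value shown rounded to 6 d.p. or computed from one; I and e_prev carry over from the previous line; the table rounds u and y to 3 d.p., halves away from zero)
n=0: y=0, sp=1, e=sp−y=1; I=1, D=e−e_prev=1; u=0·1+0·1+5/4·1=1.25; next y=-1/10·0+1/2·1.25=0.625
n=1: y=0.625, sp=1, e=sp−y=0.375; I=1.375, D=e−e_prev=-0.625; u=0·0.375+0·1.375+5/4·(-0.625)=-0.78125; next y=-1/10·0.625+1/2·(-0.78125)=-0.453125
n=2: y=-0.453125, sp=1, e=sp−y=1.453125; I=2.828125, D=e−e_prev=1.078125; u=0·1.453125+0·2.828125+5/4·1.078125≈1.347656; next y=-1/10·(-0.453125)+1/2·1.347656≈0.719141
n=3: y≈0.719141, sp=1, e=sp−y≈0.280859; I≈3.108984, D=e−e_prev≈-1.172266; u=0·0.280859+0·3.108984+5/4·(-1.172266)≈-1.465332; next y=-1/10·0.719141+1/2·(-1.465332)≈-0.804580
n=4: y≈-0.804580, sp=4, e=sp−y≈4.804580; I≈7.913564, D=e−e_prev≈4.523721; u=0·4.804580+0·7.913564+5/4·4.523721≈5.654651; next y=-1/10·(-0.804580)+1/2·5.654651≈2.907783
n=5: y≈2.907783, sp=4, e=sp−y≈1.092217; I≈9.005781, D=e−e_prev≈-3.712364; u=0·1.092217+0·9.005781+5/4·(-3.712364)≈-4.640454; next y=-1/10·2.907783+1/2·(-4.640454)≈-2.611006
n=6: y≈-2.611006, sp=4, e=sp−y≈6.611006; I≈15.616787, D=e−e_prev≈5.518789; u=0·6.611006+0·15.616787+5/4·5.518789≈6.898486; next y=-1/10·(-2.611006)+1/2·6.898486≈3.710344

0 1 1.250 0.000
1 1 -0.781 0.625
2 1 1.348 -0.453
3 1 -1.465 0.719
4 4 5.655 -0.805
5 4 -4.640 2.908
6 4 6.898 -2.611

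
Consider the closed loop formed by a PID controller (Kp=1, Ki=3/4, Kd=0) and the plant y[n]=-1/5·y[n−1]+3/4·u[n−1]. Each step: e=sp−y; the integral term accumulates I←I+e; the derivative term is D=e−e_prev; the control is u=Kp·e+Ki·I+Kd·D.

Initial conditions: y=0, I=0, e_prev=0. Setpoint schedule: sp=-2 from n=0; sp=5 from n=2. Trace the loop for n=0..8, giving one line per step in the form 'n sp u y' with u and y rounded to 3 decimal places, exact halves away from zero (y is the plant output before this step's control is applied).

0 -2 -3.500 0.000
1 -2 -0.406 -2.625
2 5 7.333 0.220
3 5 1.756 5.456
4 5 10.567 0.226
5 5 0.753 7.880
6 5 14.153 -1.012
7 5 -2.038 10.817
8 5 18.990 -3.692

(exact arithmetic carried between steps; '≈' marks a value shown rounded to 6 d.p. or computed from one; I and e_prev carry over from the previous line; the table rounds u and y to 3 d.p., halves away from zero)
n=0: y=0, sp=-2, e=sp−y=-2; I=-2, D=e−e_prev=-2; u=1·(-2)+3/4·(-2)+0·(-2)=-3.5; next y=-1/5·0+3/4·(-3.5)=-2.625
n=1: y=-2.625, sp=-2, e=sp−y=0.625; I=-1.375, D=e−e_prev=2.625; u=1·0.625+3/4·(-1.375)+0·2.625=-0.40625; next y=-1/5·(-2.625)+3/4·(-0.40625)≈0.220313
n=2: y≈0.220313, sp=5, e=sp−y≈4.779688; I≈3.404688, D=e−e_prev≈4.154688; u=1·4.779688+3/4·3.404688+0·4.154688≈7.333203; next y=-1/5·0.220313+3/4·7.333203≈5.455840
n=3: y≈5.455840, sp=5, e=sp−y≈-0.455840; I≈2.948848, D=e−e_prev≈-5.235527; u=1·(-0.455840)+3/4·2.948848+0·(-5.235527)≈1.755796; next y=-1/5·5.455840+3/4·1.755796≈0.225679
n=4: y≈0.225679, sp=5, e=sp−y≈4.774321; I≈7.723169, D=e−e_prev≈5.230161; u=1·4.774321+3/4·7.723169+0·5.230161≈10.566698; next y=-1/5·0.225679+3/4·10.566698≈7.879887
n=5: y≈7.879887, sp=5, e=sp−y≈-2.879887; I≈4.843281, D=e−e_prev≈-7.654208; u=1·(-2.879887)+3/4·4.843281+0·(-7.654208)≈0.752574; next y=-1/5·7.879887+3/4·0.752574≈-1.011547
n=6: y≈-1.011547, sp=5, e=sp−y≈6.011547; I≈10.854829, D=e−e_prev≈8.891435; u=1·6.011547+3/4·10.854829+0·8.891435≈14.152669; next y=-1/5·(-1.011547)+3/4·14.152669≈10.816811
n=7: y≈10.816811, sp=5, e=sp−y≈-5.816811; I≈5.038018, D=e−e_prev≈-11.828358; u=1·(-5.816811)+3/4·5.038018+0·(-11.828358)≈-2.038298; next y=-1/5·10.816811+3/4·(-2.038298)≈-3.692086
n=8: y≈-3.692086, sp=5, e=sp−y≈8.692086; I≈13.730103, D=e−e_prev≈14.508897; u=1·8.692086+3/4·13.730103+0·14.508897≈18.989663; next y=-1/5·(-3.692086)+3/4·18.989663≈14.980664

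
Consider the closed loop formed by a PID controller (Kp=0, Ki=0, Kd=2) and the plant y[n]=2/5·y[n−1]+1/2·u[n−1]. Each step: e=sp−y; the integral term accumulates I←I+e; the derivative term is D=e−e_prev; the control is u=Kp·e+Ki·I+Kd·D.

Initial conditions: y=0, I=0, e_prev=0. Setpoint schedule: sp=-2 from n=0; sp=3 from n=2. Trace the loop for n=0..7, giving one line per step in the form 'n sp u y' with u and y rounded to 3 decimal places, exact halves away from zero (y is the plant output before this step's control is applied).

0 -2 -4.000 0.000
1 -2 4.000 -2.000
2 3 3.600 1.200
3 3 -2.160 2.280
4 3 4.896 -0.168
5 3 -5.098 2.381
6 3 7.955 -1.596
7 3 -9.870 3.339

(exact arithmetic carried between steps; '≈' marks a value shown rounded to 6 d.p. or computed from one; I and e_prev carry over from the previous line; the table rounds u and y to 3 d.p., halves away from zero)
n=0: y=0, sp=-2, e=sp−y=-2; I=-2, D=e−e_prev=-2; u=0·(-2)+0·(-2)+2·(-2)=-4; next y=2/5·0+1/2·(-4)=-2
n=1: y=-2, sp=-2, e=sp−y=0; I=-2, D=e−e_prev=2; u=0·0+0·(-2)+2·2=4; next y=2/5·(-2)+1/2·4=1.2
n=2: y=1.2, sp=3, e=sp−y=1.8; I=-0.2, D=e−e_prev=1.8; u=0·1.8+0·(-0.2)+2·1.8=3.6; next y=2/5·1.2+1/2·3.6=2.28
n=3: y=2.28, sp=3, e=sp−y=0.72; I=0.52, D=e−e_prev=-1.08; u=0·0.72+0·0.52+2·(-1.08)=-2.16; next y=2/5·2.28+1/2·(-2.16)=-0.168
n=4: y=-0.168, sp=3, e=sp−y=3.168; I=3.688, D=e−e_prev=2.448; u=0·3.168+0·3.688+2·2.448=4.896; next y=2/5·(-0.168)+1/2·4.896=2.3808
n=5: y=2.3808, sp=3, e=sp−y=0.6192; I=4.3072, D=e−e_prev=-2.5488; u=0·0.6192+0·4.3072+2·(-2.5488)=-5.0976; next y=2/5·2.3808+1/2·(-5.0976)=-1.59648
n=6: y=-1.59648, sp=3, e=sp−y=4.59648; I=8.90368, D=e−e_prev=3.97728; u=0·4.59648+0·8.90368+2·3.97728=7.95456; next y=2/5·(-1.59648)+1/2·7.95456=3.338688
n=7: y=3.338688, sp=3, e=sp−y=-0.338688; I=8.564992, D=e−e_prev=-4.935168; u=0·(-0.338688)+0·8.564992+2·(-4.935168)=-9.870336; next y=2/5·3.338688+1/2·(-9.870336)≈-3.599693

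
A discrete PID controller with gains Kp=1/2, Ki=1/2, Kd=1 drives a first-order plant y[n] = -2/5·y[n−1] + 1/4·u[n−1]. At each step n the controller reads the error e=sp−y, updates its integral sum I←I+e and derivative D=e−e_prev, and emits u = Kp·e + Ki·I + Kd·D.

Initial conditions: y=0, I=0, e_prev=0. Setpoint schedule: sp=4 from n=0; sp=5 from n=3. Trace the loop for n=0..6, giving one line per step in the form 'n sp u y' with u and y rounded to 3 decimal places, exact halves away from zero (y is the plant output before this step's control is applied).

(exact arithmetic carried between steps; '≈' marks a value shown rounded to 6 d.p. or computed from one; I and e_prev carry over from the previous line; the table rounds u and y to 3 d.p., halves away from zero)
n=0: y=0, sp=4, e=sp−y=4; I=4, D=e−e_prev=4; u=1/2·4+1/2·4+1·4=8; next y=-2/5·0+1/4·8=2
n=1: y=2, sp=4, e=sp−y=2; I=6, D=e−e_prev=-2; u=1/2·2+1/2·6+1·(-2)=2; next y=-2/5·2+1/4·2=-0.3
n=2: y=-0.3, sp=4, e=sp−y=4.3; I=10.3, D=e−e_prev=2.3; u=1/2·4.3+1/2·10.3+1·2.3=9.6; next y=-2/5·(-0.3)+1/4·9.6=2.52
n=3: y=2.52, sp=5, e=sp−y=2.48; I=12.78, D=e−e_prev=-1.82; u=1/2·2.48+1/2·12.78+1·(-1.82)=5.81; next y=-2/5·2.52+1/4·5.81=0.4445
n=4: y=0.4445, sp=5, e=sp−y=4.5555; I=17.3355, D=e−e_prev=2.0755; u=1/2·4.5555+1/2·17.3355+1·2.0755=13.021; next y=-2/5·0.4445+1/4·13.021=3.07745
n=5: y=3.07745, sp=5, e=sp−y=1.92255; I=19.25805, D=e−e_prev=-2.63295; u=1/2·1.92255+1/2·19.25805+1·(-2.63295)=7.95735; next y=-2/5·3.07745+1/4·7.95735≈0.758358
n=6: y≈0.758358, sp=5, e=sp−y≈4.241643; I≈23.499693, D=e−e_prev≈2.319093; u=1/2·4.241643+1/2·23.499693+1·2.319093≈16.18976; next y=-2/5·0.758358+1/4·16.18976≈3.744097

0 4 8.000 0.000
1 4 2.000 2.000
2 4 9.600 -0.300
3 5 5.810 2.520
4 5 13.021 0.445
5 5 7.957 3.077
6 5 16.190 0.758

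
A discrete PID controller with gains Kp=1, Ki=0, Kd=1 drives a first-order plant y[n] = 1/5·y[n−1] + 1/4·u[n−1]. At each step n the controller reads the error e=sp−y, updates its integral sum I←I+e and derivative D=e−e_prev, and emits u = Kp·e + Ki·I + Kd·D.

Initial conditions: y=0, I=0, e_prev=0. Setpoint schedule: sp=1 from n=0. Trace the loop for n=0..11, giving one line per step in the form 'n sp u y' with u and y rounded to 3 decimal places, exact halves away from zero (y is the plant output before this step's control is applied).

0 1 2.000 0.000
1 1 0.000 0.500
2 1 1.300 0.100
3 1 0.410 0.345
4 1 1.002 0.172
5 1 0.602 0.285
6 1 0.870 0.207
7 1 0.689 0.259
8 1 0.811 0.224
9 1 0.729 0.247
10 1 0.784 0.232
11 1 0.747 0.242

(exact arithmetic carried between steps; '≈' marks a value shown rounded to 6 d.p. or computed from one; I and e_prev carry over from the previous line; the table rounds u and y to 3 d.p., halves away from zero)
n=0: y=0, sp=1, e=sp−y=1; I=1, D=e−e_prev=1; u=1·1+0·1+1·1=2; next y=1/5·0+1/4·2=0.5
n=1: y=0.5, sp=1, e=sp−y=0.5; I=1.5, D=e−e_prev=-0.5; u=1·0.5+0·1.5+1·(-0.5)=0; next y=1/5·0.5+1/4·0=0.1
n=2: y=0.1, sp=1, e=sp−y=0.9; I=2.4, D=e−e_prev=0.4; u=1·0.9+0·2.4+1·0.4=1.3; next y=1/5·0.1+1/4·1.3=0.345
n=3: y=0.345, sp=1, e=sp−y=0.655; I=3.055, D=e−e_prev=-0.245; u=1·0.655+0·3.055+1·(-0.245)=0.41; next y=1/5·0.345+1/4·0.41=0.1715
n=4: y=0.1715, sp=1, e=sp−y=0.8285; I=3.8835, D=e−e_prev=0.1735; u=1·0.8285+0·3.8835+1·0.1735=1.002; next y=1/5·0.1715+1/4·1.002=0.2848
n=5: y=0.2848, sp=1, e=sp−y=0.7152; I=4.5987, D=e−e_prev=-0.1133; u=1·0.7152+0·4.5987+1·(-0.1133)=0.6019; next y=1/5·0.2848+1/4·0.6019=0.207435
n=6: y=0.207435, sp=1, e=sp−y=0.792565; I=5.391265, D=e−e_prev=0.077365; u=1·0.792565+0·5.391265+1·0.077365=0.86993; next y=1/5·0.207435+1/4·0.86993≈0.258970
n=7: y≈0.258970, sp=1, e=sp−y≈0.741031; I≈6.132296, D=e−e_prev≈-0.051535; u=1·0.741031+0·6.132296+1·(-0.051535)≈0.689496; next y=1/5·0.258970+1/4·0.689496≈0.224168
n=8: y≈0.224168, sp=1, e=sp−y≈0.775832; I≈6.908128, D=e−e_prev≈0.034802; u=1·0.775832+0·6.908128+1·0.034802≈0.810634; next y=1/5·0.224168+1/4·0.810634≈0.247492
n=9: y≈0.247492, sp=1, e=sp−y≈0.752508; I≈7.660636, D=e−e_prev≈-0.023324; u=1·0.752508+0·7.660636+1·(-0.023324)≈0.729184; next y=1/5·0.247492+1/4·0.729184≈0.231794
n=10: y≈0.231794, sp=1, e=sp−y≈0.768206; I≈8.428841, D=e−e_prev≈0.015698; u=1·0.768206+0·8.428841+1·0.015698≈0.783903; next y=1/5·0.231794+1/4·0.783903≈0.242335
n=11: y≈0.242335, sp=1, e=sp−y≈0.757665; I≈9.186507, D=e−e_prev≈-0.010540; u=1·0.757665+0·9.186507+1·(-0.010540)≈0.747125; next y=1/5·0.242335+1/4·0.747125≈0.235248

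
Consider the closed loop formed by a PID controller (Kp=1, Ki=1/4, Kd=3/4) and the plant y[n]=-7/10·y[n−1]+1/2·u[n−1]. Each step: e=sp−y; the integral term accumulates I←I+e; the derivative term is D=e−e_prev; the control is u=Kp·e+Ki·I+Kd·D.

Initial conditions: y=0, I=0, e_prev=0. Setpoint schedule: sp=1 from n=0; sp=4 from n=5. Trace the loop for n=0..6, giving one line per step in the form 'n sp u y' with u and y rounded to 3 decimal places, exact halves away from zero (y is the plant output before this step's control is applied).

(exact arithmetic carried between steps; '≈' marks a value shown rounded to 6 d.p. or computed from one; I and e_prev carry over from the previous line; the table rounds u and y to 3 d.p., halves away from zero)
n=0: y=0, sp=1, e=sp−y=1; I=1, D=e−e_prev=1; u=1·1+1/4·1+3/4·1=2; next y=-7/10·0+1/2·2=1
n=1: y=1, sp=1, e=sp−y=0; I=1, D=e−e_prev=-1; u=1·0+1/4·1+3/4·(-1)=-0.5; next y=-7/10·1+1/2·(-0.5)=-0.95
n=2: y=-0.95, sp=1, e=sp−y=1.95; I=2.95, D=e−e_prev=1.95; u=1·1.95+1/4·2.95+3/4·1.95=4.15; next y=-7/10·(-0.95)+1/2·4.15=2.74
n=3: y=2.74, sp=1, e=sp−y=-1.74; I=1.21, D=e−e_prev=-3.69; u=1·(-1.74)+1/4·1.21+3/4·(-3.69)=-4.205; next y=-7/10·2.74+1/2·(-4.205)=-4.0205
n=4: y=-4.0205, sp=1, e=sp−y=5.0205; I=6.2305, D=e−e_prev=6.7605; u=1·5.0205+1/4·6.2305+3/4·6.7605=11.6485; next y=-7/10·(-4.0205)+1/2·11.6485=8.6386
n=5: y=8.6386, sp=4, e=sp−y=-4.6386; I=1.5919, D=e−e_prev=-9.6591; u=1·(-4.6386)+1/4·1.5919+3/4·(-9.6591)=-11.48495; next y=-7/10·8.6386+1/2·(-11.48495)=-11.789495
n=6: y=-11.789495, sp=4, e=sp−y=15.789495; I=17.381395, D=e−e_prev=20.428095; u=1·15.789495+1/4·17.381395+3/4·20.428095=35.455915; next y=-7/10·(-11.789495)+1/2·35.455915=25.980604

0 1 2.000 0.000
1 1 -0.500 1.000
2 1 4.150 -0.950
3 1 -4.205 2.740
4 1 11.649 -4.021
5 4 -11.485 8.639
6 4 35.456 -11.789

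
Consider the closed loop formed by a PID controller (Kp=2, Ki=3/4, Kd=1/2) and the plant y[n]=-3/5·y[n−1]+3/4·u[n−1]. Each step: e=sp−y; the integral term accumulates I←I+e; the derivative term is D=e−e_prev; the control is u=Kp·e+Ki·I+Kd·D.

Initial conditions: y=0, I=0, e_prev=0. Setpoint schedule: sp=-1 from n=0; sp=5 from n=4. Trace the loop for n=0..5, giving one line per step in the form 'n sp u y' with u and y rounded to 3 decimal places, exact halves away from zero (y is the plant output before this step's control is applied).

0 -1 -3.250 0.000
1 -1 4.422 -2.438
2 -1 -19.172 4.779
3 -1 51.684 -17.246
4 5 -143.305 49.111
5 5 458.474 -136.945

(exact arithmetic carried between steps; '≈' marks a value shown rounded to 6 d.p. or computed from one; I and e_prev carry over from the previous line; the table rounds u and y to 3 d.p., halves away from zero)
n=0: y=0, sp=-1, e=sp−y=-1; I=-1, D=e−e_prev=-1; u=2·(-1)+3/4·(-1)+1/2·(-1)=-3.25; next y=-3/5·0+3/4·(-3.25)=-2.4375
n=1: y=-2.4375, sp=-1, e=sp−y=1.4375; I=0.4375, D=e−e_prev=2.4375; u=2·1.4375+3/4·0.4375+1/2·2.4375=4.421875; next y=-3/5·(-2.4375)+3/4·4.421875≈4.778906
n=2: y≈4.778906, sp=-1, e=sp−y≈-5.778906; I≈-5.341406, D=e−e_prev≈-7.216406; u=2·(-5.778906)+3/4·(-5.341406)+1/2·(-7.216406)≈-19.172070; next y=-3/5·4.778906+3/4·(-19.172070)≈-17.246396
n=3: y≈-17.246396, sp=-1, e=sp−y≈16.246396; I≈10.904990, D=e−e_prev≈22.025303; u=2·16.246396+3/4·10.904990+1/2·22.025303≈51.684187; next y=-3/5·(-17.246396)+3/4·51.684187≈49.110978
n=4: y≈49.110978, sp=5, e=sp−y≈-44.110978; I≈-33.205988, D=e−e_prev≈-60.357375; u=2·(-44.110978)+3/4·(-33.205988)+1/2·(-60.357375)≈-143.305135; next y=-3/5·49.110978+3/4·(-143.305135)≈-136.945438
n=5: y≈-136.945438, sp=5, e=sp−y≈141.945438; I≈108.739450, D=e−e_prev≈186.056416; u=2·141.945438+3/4·108.739450+1/2·186.056416≈458.473671; next y=-3/5·(-136.945438)+3/4·458.473671≈426.022516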